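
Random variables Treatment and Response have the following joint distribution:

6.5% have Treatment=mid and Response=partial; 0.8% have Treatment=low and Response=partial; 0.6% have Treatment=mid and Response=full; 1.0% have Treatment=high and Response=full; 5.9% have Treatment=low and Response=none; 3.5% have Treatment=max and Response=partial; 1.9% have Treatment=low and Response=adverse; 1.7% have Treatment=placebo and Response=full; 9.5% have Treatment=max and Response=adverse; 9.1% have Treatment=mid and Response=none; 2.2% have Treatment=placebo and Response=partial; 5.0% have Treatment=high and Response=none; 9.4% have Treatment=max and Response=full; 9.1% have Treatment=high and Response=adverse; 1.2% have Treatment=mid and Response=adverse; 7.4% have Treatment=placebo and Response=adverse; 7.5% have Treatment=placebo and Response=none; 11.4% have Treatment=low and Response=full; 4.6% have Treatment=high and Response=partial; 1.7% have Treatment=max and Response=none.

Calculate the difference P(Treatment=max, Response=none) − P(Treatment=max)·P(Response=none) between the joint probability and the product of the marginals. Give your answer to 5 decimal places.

-0.05337

P(Treatment=max) = 0.017 + 0.035 + 0.094 + 0.095 = 0.241.
P(Response=none) = 0.075 + 0.059 + 0.091 + 0.050 + 0.017 = 0.292.
P(Treatment=max, Response=none) − P(Treatment=max)P(Response=none) = 0.017 − 0.241×0.292 = -0.05337.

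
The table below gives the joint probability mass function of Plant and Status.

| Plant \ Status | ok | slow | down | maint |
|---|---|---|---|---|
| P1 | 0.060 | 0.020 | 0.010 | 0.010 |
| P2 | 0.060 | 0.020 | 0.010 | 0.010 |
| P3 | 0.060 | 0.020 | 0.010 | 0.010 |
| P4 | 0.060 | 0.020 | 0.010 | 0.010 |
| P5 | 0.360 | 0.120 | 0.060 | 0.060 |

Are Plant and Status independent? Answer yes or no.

Every cell satisfies P(Plant,Status) = P(Plant)·P(Status). For instance P(Plant=P5) = 0.600, P(Status=ok) = 0.600, and 0.600×0.600 = 0.360 matches the joint entry. So Plant and Status are independent.

yes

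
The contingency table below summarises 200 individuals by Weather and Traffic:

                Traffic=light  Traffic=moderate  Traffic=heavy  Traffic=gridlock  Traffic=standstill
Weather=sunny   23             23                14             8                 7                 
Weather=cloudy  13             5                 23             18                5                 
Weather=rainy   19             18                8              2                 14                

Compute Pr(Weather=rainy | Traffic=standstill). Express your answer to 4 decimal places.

Total with Traffic=standstill: 7 + 5 + 14 = 26.
P(Weather=rainy | Traffic=standstill) = 14/26 = 0.5385.

0.5385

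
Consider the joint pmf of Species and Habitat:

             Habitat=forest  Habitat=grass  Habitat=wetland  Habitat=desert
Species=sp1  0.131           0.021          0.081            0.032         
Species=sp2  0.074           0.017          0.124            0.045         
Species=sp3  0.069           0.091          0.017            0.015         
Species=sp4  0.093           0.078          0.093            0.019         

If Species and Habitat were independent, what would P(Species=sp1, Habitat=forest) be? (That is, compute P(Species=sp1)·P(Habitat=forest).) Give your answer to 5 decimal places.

0.09726

P(Species=sp1) = 0.131 + 0.021 + 0.081 + 0.032 = 0.265.
P(Habitat=forest) = 0.131 + 0.074 + 0.069 + 0.093 = 0.367.
Product: 0.265 × 0.367 = 0.09726.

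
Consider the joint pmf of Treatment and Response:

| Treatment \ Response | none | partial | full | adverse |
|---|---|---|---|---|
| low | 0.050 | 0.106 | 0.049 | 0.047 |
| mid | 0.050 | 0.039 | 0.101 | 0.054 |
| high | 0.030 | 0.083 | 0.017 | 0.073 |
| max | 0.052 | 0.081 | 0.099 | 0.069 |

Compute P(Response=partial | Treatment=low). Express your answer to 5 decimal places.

0.42063

P(Treatment=low) = 0.050 + 0.106 + 0.049 + 0.047 = 0.252.
P(Response=partial | Treatment=low) = 0.106/0.252 = 0.42063.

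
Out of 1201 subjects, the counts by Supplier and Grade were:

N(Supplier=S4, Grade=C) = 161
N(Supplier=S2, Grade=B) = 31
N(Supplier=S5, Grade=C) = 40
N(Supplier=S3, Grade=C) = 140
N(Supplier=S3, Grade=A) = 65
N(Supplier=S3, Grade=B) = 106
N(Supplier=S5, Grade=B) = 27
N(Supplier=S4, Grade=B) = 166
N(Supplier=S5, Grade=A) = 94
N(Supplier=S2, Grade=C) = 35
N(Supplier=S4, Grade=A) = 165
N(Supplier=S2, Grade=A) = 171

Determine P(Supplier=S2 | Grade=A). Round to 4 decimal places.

Total with Grade=A: 171 + 65 + 165 + 94 = 495.
P(Supplier=S2 | Grade=A) = 171/495 = 0.3455.

0.3455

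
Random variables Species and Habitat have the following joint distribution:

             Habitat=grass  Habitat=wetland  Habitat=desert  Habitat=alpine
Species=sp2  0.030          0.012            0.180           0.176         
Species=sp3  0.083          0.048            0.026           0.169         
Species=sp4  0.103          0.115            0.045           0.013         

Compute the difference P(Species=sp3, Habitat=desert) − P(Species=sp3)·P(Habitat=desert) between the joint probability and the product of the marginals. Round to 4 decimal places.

-0.0558

P(Species=sp3) = 0.083 + 0.048 + 0.026 + 0.169 = 0.326.
P(Habitat=desert) = 0.180 + 0.026 + 0.045 = 0.251.
P(Species=sp3, Habitat=desert) − P(Species=sp3)P(Habitat=desert) = 0.026 − 0.326×0.251 = -0.0558.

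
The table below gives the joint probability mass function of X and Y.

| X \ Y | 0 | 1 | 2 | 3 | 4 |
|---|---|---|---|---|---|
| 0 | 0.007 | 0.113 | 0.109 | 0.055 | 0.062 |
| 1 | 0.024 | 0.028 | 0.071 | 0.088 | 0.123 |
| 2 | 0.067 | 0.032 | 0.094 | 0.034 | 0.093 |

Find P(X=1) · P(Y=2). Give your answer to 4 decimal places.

0.0915

P(X=1) = 0.024 + 0.028 + 0.071 + 0.088 + 0.123 = 0.334.
P(Y=2) = 0.109 + 0.071 + 0.094 = 0.274.
Product: 0.334 × 0.274 = 0.0915.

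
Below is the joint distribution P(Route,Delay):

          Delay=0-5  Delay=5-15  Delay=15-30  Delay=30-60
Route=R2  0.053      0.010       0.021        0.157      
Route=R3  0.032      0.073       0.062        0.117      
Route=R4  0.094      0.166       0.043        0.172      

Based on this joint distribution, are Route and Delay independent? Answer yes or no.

no

P(Route=R2) = 0.241 and P(Delay=5-15) = 0.249, so their product is 0.06001, but P(Route=R2, Delay=5-15) = 0.010. Since these differ, Route and Delay are not independent.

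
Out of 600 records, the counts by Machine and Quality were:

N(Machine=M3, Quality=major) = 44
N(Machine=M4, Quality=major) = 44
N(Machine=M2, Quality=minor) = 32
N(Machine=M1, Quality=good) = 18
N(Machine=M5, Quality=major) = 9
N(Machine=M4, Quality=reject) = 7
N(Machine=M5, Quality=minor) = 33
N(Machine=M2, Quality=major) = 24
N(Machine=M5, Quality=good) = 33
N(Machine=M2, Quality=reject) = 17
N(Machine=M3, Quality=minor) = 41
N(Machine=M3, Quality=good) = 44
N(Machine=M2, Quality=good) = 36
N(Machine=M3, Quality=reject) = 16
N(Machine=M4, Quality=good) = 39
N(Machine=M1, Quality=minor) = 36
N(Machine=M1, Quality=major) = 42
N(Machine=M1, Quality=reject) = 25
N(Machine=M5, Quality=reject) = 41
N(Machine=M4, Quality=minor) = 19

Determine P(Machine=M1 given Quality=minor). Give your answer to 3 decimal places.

0.224

Total with Quality=minor: 36 + 32 + 41 + 19 + 33 = 161.
P(Machine=M1 | Quality=minor) = 36/161 = 0.224.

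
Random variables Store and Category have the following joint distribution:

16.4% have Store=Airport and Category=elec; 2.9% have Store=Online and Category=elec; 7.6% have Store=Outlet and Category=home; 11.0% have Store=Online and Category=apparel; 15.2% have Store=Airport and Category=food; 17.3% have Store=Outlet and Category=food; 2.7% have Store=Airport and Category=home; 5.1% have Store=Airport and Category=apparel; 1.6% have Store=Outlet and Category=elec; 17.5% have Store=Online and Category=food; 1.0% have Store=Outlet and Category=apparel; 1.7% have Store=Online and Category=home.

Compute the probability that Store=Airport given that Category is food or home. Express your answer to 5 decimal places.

P(Category=food) = 0.152 + 0.173 + 0.175 = 0.500.
P(Category=home) = 0.027 + 0.076 + 0.017 = 0.120.
P(Category ∈ {food, home}) = 0.500 + 0.120 = 0.620; P(Store=Airport, Category ∈ {food, home}) = 0.152 + 0.027 = 0.179.
P(Store=Airport | Category ∈ {food, home}) = 0.179/0.620 = 0.28871.

0.28871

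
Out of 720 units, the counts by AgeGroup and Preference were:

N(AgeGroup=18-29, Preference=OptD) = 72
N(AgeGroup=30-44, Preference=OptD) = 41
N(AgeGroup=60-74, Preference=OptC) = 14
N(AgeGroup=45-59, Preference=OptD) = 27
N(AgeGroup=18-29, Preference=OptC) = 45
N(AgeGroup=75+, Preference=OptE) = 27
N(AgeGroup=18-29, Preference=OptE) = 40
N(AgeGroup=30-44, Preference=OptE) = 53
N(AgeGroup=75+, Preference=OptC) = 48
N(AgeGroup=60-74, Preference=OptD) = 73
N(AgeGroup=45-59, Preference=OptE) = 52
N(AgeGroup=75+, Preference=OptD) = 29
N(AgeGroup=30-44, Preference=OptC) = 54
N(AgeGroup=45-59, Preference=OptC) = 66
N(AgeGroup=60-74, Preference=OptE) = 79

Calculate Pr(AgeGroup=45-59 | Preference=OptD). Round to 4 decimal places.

Total with Preference=OptD: 72 + 41 + 27 + 73 + 29 = 242.
P(AgeGroup=45-59 | Preference=OptD) = 27/242 = 0.1116.

0.1116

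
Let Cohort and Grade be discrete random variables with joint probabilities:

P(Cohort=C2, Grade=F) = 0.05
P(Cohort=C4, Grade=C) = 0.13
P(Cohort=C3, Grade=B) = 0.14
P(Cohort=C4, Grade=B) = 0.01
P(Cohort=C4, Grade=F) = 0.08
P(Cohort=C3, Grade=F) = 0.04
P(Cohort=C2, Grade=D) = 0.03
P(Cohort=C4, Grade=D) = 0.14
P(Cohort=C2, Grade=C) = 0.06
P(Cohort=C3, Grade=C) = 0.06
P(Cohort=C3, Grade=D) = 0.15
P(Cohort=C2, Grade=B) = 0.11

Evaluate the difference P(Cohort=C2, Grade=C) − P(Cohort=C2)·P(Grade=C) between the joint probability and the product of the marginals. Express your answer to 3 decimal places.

-0.003

P(Cohort=C2) = 0.11 + 0.06 + 0.03 + 0.05 = 0.25.
P(Grade=C) = 0.06 + 0.06 + 0.13 = 0.25.
P(Cohort=C2, Grade=C) − P(Cohort=C2)P(Grade=C) = 0.06 − 0.25×0.25 = -0.003.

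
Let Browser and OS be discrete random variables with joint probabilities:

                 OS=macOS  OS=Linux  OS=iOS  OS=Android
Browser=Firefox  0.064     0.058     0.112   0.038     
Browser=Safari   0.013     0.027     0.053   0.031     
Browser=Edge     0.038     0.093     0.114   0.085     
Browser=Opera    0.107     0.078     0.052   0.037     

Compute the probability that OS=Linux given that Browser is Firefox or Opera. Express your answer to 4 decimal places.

P(Browser=Firefox) = 0.064 + 0.058 + 0.112 + 0.038 = 0.272.
P(Browser=Opera) = 0.107 + 0.078 + 0.052 + 0.037 = 0.274.
P(Browser ∈ {Firefox, Opera}) = 0.272 + 0.274 = 0.546; P(OS=Linux, Browser ∈ {Firefox, Opera}) = 0.058 + 0.078 = 0.136.
P(OS=Linux | Browser ∈ {Firefox, Opera}) = 0.136/0.546 = 0.2491.

0.2491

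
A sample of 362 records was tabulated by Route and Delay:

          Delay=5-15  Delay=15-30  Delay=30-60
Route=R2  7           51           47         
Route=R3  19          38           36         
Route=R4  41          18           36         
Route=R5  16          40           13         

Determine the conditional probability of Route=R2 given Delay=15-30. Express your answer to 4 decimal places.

Total with Delay=15-30: 51 + 38 + 18 + 40 = 147.
P(Route=R2 | Delay=15-30) = 51/147 = 0.3469.

0.3469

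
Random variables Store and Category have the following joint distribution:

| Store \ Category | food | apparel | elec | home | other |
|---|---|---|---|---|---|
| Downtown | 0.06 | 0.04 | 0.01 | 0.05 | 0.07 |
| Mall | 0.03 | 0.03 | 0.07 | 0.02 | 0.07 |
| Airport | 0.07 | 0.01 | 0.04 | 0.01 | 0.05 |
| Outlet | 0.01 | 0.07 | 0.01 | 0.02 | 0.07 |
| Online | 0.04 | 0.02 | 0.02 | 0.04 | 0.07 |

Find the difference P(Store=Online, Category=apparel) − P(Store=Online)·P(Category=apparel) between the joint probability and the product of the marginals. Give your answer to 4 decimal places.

-0.0123

P(Store=Online) = 0.04 + 0.02 + 0.02 + 0.04 + 0.07 = 0.19.
P(Category=apparel) = 0.04 + 0.03 + 0.01 + 0.07 + 0.02 = 0.17.
P(Store=Online, Category=apparel) − P(Store=Online)P(Category=apparel) = 0.02 − 0.19×0.17 = -0.0123.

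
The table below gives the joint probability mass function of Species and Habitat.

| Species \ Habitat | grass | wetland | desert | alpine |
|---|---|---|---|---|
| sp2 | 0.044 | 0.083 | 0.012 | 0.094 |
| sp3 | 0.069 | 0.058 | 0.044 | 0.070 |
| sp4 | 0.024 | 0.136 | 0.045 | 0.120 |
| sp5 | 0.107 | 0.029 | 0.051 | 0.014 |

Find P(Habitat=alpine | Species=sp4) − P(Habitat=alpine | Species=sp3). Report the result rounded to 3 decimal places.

P(Species=sp4) = 0.024 + 0.136 + 0.045 + 0.120 = 0.325; P(Habitat=alpine | Species=sp4) = 0.120/0.325 = 0.3692.
P(Species=sp3) = 0.069 + 0.058 + 0.044 + 0.070 = 0.241; P(Habitat=alpine | Species=sp3) = 0.070/0.241 = 0.2905.
Difference = 0.079.

0.079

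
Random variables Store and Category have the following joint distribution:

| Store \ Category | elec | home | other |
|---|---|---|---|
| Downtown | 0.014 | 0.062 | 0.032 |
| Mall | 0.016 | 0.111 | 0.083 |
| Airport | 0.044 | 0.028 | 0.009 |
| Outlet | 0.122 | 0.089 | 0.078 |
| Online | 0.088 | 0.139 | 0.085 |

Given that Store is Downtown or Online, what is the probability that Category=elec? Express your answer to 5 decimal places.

0.24286

P(Store=Downtown) = 0.014 + 0.062 + 0.032 = 0.108.
P(Store=Online) = 0.088 + 0.139 + 0.085 = 0.312.
P(Store ∈ {Downtown, Online}) = 0.108 + 0.312 = 0.420; P(Category=elec, Store ∈ {Downtown, Online}) = 0.014 + 0.088 = 0.102.
P(Category=elec | Store ∈ {Downtown, Online}) = 0.102/0.420 = 0.24286.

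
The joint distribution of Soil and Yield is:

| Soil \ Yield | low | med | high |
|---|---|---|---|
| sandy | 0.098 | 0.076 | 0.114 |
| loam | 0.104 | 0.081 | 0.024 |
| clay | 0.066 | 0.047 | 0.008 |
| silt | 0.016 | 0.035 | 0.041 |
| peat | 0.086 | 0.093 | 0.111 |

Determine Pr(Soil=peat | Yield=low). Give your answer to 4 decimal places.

P(Yield=low) = 0.098 + 0.104 + 0.066 + 0.016 + 0.086 = 0.370.
P(Soil=peat | Yield=low) = 0.086/0.370 = 0.2324.

0.2324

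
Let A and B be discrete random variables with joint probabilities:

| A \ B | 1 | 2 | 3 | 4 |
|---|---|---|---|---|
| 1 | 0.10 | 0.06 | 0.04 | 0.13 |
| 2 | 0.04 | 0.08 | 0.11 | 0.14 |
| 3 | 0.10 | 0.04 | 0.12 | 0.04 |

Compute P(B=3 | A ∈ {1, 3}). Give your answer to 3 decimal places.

0.254

P(A=1) = 0.10 + 0.06 + 0.04 + 0.13 = 0.33.
P(A=3) = 0.10 + 0.04 + 0.12 + 0.04 = 0.30.
P(A ∈ {1, 3}) = 0.33 + 0.30 = 0.63; P(B=3, A ∈ {1, 3}) = 0.04 + 0.12 = 0.16.
P(B=3 | A ∈ {1, 3}) = 0.16/0.63 = 0.254.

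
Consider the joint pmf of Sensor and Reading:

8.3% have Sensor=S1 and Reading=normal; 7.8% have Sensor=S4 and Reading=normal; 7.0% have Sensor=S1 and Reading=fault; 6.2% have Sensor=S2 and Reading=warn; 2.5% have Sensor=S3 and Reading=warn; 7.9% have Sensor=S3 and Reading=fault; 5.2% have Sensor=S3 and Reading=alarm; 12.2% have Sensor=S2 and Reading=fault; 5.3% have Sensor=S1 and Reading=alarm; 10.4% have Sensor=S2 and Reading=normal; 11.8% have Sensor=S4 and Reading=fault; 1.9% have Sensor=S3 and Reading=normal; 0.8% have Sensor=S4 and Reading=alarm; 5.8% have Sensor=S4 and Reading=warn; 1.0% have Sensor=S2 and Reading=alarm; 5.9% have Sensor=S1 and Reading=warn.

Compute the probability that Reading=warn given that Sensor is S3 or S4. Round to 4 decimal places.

P(Sensor=S3) = 0.019 + 0.025 + 0.052 + 0.079 = 0.175.
P(Sensor=S4) = 0.078 + 0.058 + 0.008 + 0.118 = 0.262.
P(Sensor ∈ {S3, S4}) = 0.175 + 0.262 = 0.437; P(Reading=warn, Sensor ∈ {S3, S4}) = 0.025 + 0.058 = 0.083.
P(Reading=warn | Sensor ∈ {S3, S4}) = 0.083/0.437 = 0.1899.

0.1899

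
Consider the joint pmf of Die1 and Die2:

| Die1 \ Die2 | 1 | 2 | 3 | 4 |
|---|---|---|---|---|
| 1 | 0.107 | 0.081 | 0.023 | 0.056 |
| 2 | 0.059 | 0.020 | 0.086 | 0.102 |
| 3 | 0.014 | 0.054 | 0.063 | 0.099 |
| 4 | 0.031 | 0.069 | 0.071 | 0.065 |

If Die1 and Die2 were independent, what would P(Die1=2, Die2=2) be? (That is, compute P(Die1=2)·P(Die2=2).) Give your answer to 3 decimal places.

P(Die1=2) = 0.059 + 0.020 + 0.086 + 0.102 = 0.267.
P(Die2=2) = 0.081 + 0.020 + 0.054 + 0.069 = 0.224.
Product: 0.267 × 0.224 = 0.060.

0.060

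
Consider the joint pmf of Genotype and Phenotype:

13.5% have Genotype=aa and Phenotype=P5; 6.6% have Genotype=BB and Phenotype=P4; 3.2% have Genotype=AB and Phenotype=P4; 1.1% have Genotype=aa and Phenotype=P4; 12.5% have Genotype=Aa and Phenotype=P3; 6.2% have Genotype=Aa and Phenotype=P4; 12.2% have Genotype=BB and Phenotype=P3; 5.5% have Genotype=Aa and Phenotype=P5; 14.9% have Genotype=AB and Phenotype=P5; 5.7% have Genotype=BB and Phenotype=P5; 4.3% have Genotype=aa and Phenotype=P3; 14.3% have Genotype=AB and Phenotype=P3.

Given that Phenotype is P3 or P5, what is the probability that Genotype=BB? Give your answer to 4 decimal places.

0.2159

P(Phenotype=P3) = 0.125 + 0.043 + 0.143 + 0.122 = 0.433.
P(Phenotype=P5) = 0.055 + 0.135 + 0.149 + 0.057 = 0.396.
P(Phenotype ∈ {P3, P5}) = 0.433 + 0.396 = 0.829; P(Genotype=BB, Phenotype ∈ {P3, P5}) = 0.122 + 0.057 = 0.179.
P(Genotype=BB | Phenotype ∈ {P3, P5}) = 0.179/0.829 = 0.2159.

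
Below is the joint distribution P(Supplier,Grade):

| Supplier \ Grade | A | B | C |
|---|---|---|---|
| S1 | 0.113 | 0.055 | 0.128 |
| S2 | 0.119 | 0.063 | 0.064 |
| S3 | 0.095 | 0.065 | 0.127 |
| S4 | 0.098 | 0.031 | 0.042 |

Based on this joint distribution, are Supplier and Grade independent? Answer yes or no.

P(Supplier=S3) = 0.287 and P(Grade=A) = 0.425, so their product is 0.12198, but P(Supplier=S3, Grade=A) = 0.095. Since these differ, Supplier and Grade are not independent.

no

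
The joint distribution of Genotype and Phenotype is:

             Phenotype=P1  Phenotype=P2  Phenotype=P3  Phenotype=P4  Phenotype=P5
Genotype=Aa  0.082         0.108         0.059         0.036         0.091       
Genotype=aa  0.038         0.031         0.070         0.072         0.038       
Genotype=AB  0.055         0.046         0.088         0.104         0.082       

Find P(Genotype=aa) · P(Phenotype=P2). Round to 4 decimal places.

P(Genotype=aa) = 0.038 + 0.031 + 0.070 + 0.072 + 0.038 = 0.249.
P(Phenotype=P2) = 0.108 + 0.031 + 0.046 = 0.185.
Product: 0.249 × 0.185 = 0.0461.

0.0461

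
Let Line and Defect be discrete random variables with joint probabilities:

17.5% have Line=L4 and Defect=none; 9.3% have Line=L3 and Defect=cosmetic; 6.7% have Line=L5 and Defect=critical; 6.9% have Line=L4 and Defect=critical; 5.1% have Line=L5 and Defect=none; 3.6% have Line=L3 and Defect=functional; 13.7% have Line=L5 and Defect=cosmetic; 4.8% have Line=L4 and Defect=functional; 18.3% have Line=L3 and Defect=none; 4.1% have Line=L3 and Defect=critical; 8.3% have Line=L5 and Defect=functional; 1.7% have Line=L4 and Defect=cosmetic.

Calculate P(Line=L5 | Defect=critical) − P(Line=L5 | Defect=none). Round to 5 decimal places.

P(Defect=critical) = 0.041 + 0.069 + 0.067 = 0.177; P(Line=L5 | Defect=critical) = 0.067/0.177 = 0.378531.
P(Defect=none) = 0.183 + 0.175 + 0.051 = 0.409; P(Line=L5 | Defect=none) = 0.051/0.409 = 0.124694.
Difference = 0.25384.

0.25384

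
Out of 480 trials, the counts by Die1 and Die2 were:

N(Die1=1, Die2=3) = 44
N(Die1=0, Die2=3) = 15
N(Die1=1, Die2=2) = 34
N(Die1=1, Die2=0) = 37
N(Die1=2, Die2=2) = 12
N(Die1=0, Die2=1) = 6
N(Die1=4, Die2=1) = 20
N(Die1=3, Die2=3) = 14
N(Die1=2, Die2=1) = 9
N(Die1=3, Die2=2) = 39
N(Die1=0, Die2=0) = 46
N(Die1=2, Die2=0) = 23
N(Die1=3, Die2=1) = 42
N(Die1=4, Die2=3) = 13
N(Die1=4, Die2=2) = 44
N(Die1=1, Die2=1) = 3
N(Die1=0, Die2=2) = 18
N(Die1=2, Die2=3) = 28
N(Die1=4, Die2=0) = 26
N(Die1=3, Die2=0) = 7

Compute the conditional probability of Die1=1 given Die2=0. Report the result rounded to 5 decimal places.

Total with Die2=0: 46 + 37 + 23 + 7 + 26 = 139.
P(Die1=1 | Die2=0) = 37/139 = 0.26619.

0.26619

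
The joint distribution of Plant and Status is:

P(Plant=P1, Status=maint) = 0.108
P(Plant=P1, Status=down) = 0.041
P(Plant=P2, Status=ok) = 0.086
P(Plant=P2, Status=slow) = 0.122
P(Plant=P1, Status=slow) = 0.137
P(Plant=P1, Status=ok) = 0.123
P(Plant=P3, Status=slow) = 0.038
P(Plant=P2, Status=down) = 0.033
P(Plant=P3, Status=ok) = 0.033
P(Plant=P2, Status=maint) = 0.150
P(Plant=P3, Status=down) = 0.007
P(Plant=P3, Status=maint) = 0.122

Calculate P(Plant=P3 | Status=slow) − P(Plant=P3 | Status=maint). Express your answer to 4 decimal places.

-0.1931

P(Status=slow) = 0.137 + 0.122 + 0.038 = 0.297; P(Plant=P3 | Status=slow) = 0.038/0.297 = 0.12795.
P(Status=maint) = 0.108 + 0.150 + 0.122 = 0.380; P(Plant=P3 | Status=maint) = 0.122/0.380 = 0.32105.
Difference = -0.1931.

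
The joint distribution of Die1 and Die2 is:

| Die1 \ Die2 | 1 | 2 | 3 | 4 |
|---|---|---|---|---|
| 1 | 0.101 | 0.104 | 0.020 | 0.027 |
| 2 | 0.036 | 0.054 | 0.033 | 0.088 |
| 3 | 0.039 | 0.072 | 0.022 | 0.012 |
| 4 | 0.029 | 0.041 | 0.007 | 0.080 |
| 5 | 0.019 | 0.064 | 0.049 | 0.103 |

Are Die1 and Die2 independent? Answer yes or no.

no

P(Die1=1) = 0.252 and P(Die2=4) = 0.310, so their product is 0.07812, but P(Die1=1, Die2=4) = 0.027. Since these differ, Die1 and Die2 are not independent.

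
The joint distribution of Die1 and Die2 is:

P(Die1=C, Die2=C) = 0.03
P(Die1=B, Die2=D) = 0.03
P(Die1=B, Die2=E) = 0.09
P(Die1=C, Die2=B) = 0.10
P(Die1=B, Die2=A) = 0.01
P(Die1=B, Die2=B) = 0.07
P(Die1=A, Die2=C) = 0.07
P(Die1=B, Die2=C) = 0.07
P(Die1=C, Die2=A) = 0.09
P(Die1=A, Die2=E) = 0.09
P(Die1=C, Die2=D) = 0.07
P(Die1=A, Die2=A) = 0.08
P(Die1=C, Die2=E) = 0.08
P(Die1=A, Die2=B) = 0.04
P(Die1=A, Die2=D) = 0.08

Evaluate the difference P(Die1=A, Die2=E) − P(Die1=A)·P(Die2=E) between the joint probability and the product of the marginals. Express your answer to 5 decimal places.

P(Die1=A) = 0.08 + 0.04 + 0.07 + 0.08 + 0.09 = 0.36.
P(Die2=E) = 0.09 + 0.09 + 0.08 = 0.26.
P(Die1=A, Die2=E) − P(Die1=A)P(Die2=E) = 0.09 − 0.36×0.26 = -0.00360.

-0.00360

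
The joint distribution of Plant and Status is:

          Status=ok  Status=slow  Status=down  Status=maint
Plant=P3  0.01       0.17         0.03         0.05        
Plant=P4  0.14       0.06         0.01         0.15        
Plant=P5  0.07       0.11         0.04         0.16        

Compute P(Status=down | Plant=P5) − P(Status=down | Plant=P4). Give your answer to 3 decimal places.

0.077

P(Plant=P5) = 0.07 + 0.11 + 0.04 + 0.16 = 0.38; P(Status=down | Plant=P5) = 0.04/0.38 = 0.1053.
P(Plant=P4) = 0.14 + 0.06 + 0.01 + 0.15 = 0.36; P(Status=down | Plant=P4) = 0.01/0.36 = 0.0278.
Difference = 0.077.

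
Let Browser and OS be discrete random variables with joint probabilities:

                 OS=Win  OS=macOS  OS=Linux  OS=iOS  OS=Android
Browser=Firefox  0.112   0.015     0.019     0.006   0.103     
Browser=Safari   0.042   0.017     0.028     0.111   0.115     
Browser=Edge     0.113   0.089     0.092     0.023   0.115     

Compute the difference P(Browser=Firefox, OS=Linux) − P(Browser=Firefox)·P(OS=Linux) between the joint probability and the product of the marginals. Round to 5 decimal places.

P(Browser=Firefox) = 0.112 + 0.015 + 0.019 + 0.006 + 0.103 = 0.255.
P(OS=Linux) = 0.019 + 0.028 + 0.092 = 0.139.
P(Browser=Firefox, OS=Linux) − P(Browser=Firefox)P(OS=Linux) = 0.019 − 0.255×0.139 = -0.01645.

-0.01645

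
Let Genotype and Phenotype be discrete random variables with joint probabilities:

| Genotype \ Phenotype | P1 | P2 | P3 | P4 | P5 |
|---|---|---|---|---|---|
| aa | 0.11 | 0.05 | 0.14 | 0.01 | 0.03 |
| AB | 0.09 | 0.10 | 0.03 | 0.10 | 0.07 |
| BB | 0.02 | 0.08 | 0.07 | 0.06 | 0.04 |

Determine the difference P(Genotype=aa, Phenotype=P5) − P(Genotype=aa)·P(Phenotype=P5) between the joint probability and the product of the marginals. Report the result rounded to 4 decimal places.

P(Genotype=aa) = 0.11 + 0.05 + 0.14 + 0.01 + 0.03 = 0.34.
P(Phenotype=P5) = 0.03 + 0.07 + 0.04 = 0.14.
P(Genotype=aa, Phenotype=P5) − P(Genotype=aa)P(Phenotype=P5) = 0.03 − 0.34×0.14 = -0.0176.

-0.0176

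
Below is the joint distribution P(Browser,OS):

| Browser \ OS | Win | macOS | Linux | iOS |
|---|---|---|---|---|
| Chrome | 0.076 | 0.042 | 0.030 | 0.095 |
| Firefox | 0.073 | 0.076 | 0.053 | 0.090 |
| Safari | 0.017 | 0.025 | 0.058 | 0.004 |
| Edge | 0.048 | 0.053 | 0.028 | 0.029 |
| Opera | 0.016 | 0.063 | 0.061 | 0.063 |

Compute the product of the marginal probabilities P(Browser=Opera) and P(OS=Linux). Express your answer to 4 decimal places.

0.0467

P(Browser=Opera) = 0.016 + 0.063 + 0.061 + 0.063 = 0.203.
P(OS=Linux) = 0.030 + 0.053 + 0.058 + 0.028 + 0.061 = 0.230.
Product: 0.203 × 0.230 = 0.0467.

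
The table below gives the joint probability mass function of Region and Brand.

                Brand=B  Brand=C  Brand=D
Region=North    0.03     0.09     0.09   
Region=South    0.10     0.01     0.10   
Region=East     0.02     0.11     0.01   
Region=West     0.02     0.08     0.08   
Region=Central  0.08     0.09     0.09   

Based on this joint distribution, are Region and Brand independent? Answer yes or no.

P(Region=South) = 0.21 and P(Brand=C) = 0.38, so their product is 0.0798, but P(Region=South, Brand=C) = 0.01. Since these differ, Region and Brand are not independent.

no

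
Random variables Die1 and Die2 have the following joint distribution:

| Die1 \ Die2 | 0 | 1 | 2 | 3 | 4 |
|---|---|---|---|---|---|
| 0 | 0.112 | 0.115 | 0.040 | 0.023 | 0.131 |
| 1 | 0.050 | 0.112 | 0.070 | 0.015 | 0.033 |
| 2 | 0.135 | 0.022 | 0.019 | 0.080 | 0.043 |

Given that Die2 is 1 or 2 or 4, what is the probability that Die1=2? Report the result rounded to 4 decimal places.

0.1436

P(Die2=1) = 0.115 + 0.112 + 0.022 = 0.249.
P(Die2=2) = 0.040 + 0.070 + 0.019 = 0.129.
P(Die2=4) = 0.131 + 0.033 + 0.043 = 0.207.
P(Die2 ∈ {1, 2, 4}) = 0.249 + 0.129 + 0.207 = 0.585; P(Die1=2, Die2 ∈ {1, 2, 4}) = 0.022 + 0.019 + 0.043 = 0.084.
P(Die1=2 | Die2 ∈ {1, 2, 4}) = 0.084/0.585 = 0.1436.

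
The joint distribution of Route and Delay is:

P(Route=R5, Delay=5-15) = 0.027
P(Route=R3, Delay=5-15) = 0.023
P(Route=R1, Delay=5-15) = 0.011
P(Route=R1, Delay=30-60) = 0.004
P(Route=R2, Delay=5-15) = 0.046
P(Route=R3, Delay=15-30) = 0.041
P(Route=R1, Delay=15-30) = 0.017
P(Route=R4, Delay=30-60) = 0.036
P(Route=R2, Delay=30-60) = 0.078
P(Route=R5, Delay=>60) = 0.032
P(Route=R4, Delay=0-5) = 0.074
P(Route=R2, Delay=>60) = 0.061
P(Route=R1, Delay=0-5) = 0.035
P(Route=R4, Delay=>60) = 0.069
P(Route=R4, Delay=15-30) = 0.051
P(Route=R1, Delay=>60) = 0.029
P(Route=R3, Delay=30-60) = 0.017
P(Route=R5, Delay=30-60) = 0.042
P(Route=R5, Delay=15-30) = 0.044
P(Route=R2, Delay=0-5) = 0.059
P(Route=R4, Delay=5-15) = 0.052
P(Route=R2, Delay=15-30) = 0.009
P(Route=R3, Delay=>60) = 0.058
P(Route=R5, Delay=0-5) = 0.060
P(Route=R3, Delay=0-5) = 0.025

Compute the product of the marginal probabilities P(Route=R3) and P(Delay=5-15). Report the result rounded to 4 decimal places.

0.0261

P(Route=R3) = 0.025 + 0.023 + 0.041 + 0.017 + 0.058 = 0.164.
P(Delay=5-15) = 0.011 + 0.046 + 0.023 + 0.052 + 0.027 = 0.159.
Product: 0.164 × 0.159 = 0.0261.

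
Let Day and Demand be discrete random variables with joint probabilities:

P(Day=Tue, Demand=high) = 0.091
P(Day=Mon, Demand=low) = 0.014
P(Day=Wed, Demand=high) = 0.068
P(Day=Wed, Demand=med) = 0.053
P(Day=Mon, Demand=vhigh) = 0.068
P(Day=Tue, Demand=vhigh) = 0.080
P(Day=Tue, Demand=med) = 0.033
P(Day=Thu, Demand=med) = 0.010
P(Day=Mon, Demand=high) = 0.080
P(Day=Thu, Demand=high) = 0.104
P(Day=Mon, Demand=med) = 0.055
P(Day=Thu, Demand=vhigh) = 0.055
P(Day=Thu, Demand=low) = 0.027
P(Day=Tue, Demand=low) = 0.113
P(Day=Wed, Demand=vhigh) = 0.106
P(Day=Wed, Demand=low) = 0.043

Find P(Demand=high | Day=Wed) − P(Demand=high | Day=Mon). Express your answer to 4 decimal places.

-0.1168

P(Day=Wed) = 0.043 + 0.053 + 0.068 + 0.106 = 0.270; P(Demand=high | Day=Wed) = 0.068/0.270 = 0.25185.
P(Day=Mon) = 0.014 + 0.055 + 0.080 + 0.068 = 0.217; P(Demand=high | Day=Mon) = 0.080/0.217 = 0.36866.
Difference = -0.1168.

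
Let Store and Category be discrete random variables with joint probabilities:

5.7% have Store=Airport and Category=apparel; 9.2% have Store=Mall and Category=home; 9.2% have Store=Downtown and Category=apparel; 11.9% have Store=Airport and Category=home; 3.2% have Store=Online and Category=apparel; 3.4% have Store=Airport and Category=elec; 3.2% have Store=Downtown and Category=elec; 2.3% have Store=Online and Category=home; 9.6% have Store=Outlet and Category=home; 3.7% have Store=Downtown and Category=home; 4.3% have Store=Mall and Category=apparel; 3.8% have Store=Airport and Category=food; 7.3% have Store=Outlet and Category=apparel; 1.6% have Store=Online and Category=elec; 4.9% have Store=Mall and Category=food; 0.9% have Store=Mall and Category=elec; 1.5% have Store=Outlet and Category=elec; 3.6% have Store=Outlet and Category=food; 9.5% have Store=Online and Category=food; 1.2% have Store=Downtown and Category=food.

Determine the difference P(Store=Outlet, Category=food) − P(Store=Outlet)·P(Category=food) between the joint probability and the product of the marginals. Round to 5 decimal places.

-0.01460

P(Store=Outlet) = 0.036 + 0.073 + 0.015 + 0.096 = 0.220.
P(Category=food) = 0.012 + 0.049 + 0.038 + 0.036 + 0.095 = 0.230.
P(Store=Outlet, Category=food) − P(Store=Outlet)P(Category=food) = 0.036 − 0.220×0.230 = -0.01460.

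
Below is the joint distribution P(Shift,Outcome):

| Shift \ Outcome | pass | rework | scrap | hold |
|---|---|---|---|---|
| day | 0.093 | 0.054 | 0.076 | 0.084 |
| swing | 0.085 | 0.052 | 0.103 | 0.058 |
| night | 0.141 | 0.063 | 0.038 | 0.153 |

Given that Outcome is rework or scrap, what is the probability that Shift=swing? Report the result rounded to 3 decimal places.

0.402

P(Outcome=rework) = 0.054 + 0.052 + 0.063 = 0.169.
P(Outcome=scrap) = 0.076 + 0.103 + 0.038 = 0.217.
P(Outcome ∈ {rework, scrap}) = 0.169 + 0.217 = 0.386; P(Shift=swing, Outcome ∈ {rework, scrap}) = 0.052 + 0.103 = 0.155.
P(Shift=swing | Outcome ∈ {rework, scrap}) = 0.155/0.386 = 0.402.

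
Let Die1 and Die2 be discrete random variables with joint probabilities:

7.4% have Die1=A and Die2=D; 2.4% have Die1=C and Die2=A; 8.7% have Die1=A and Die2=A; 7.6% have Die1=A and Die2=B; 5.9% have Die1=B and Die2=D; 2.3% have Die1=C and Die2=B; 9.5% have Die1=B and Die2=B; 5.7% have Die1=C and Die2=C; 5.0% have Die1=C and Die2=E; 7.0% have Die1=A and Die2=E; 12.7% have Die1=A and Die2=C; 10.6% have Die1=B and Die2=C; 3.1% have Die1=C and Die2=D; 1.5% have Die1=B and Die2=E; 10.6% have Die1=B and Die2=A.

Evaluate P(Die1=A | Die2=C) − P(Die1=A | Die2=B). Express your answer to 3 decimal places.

0.046

P(Die2=C) = 0.127 + 0.106 + 0.057 = 0.290; P(Die1=A | Die2=C) = 0.127/0.290 = 0.4379.
P(Die2=B) = 0.076 + 0.095 + 0.023 = 0.194; P(Die1=A | Die2=B) = 0.076/0.194 = 0.3918.
Difference = 0.046.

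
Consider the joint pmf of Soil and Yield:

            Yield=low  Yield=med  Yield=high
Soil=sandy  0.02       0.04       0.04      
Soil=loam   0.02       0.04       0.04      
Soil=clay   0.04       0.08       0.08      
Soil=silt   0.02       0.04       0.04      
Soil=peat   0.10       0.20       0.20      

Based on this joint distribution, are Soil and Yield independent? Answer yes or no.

Every cell satisfies P(Soil,Yield) = P(Soil)·P(Yield). For instance P(Soil=loam) = 0.10, P(Yield=high) = 0.40, and 0.10×0.40 = 0.04 matches the joint entry. So Soil and Yield are independent.

yes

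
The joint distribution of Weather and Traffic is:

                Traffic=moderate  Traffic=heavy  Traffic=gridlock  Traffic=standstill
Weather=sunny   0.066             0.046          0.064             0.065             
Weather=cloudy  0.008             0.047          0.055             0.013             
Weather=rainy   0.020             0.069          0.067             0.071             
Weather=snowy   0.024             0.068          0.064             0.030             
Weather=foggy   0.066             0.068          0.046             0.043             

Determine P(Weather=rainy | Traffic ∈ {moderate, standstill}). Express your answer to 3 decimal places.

P(Traffic=moderate) = 0.066 + 0.008 + 0.020 + 0.024 + 0.066 = 0.184.
P(Traffic=standstill) = 0.065 + 0.013 + 0.071 + 0.030 + 0.043 = 0.222.
P(Traffic ∈ {moderate, standstill}) = 0.184 + 0.222 = 0.406; P(Weather=rainy, Traffic ∈ {moderate, standstill}) = 0.020 + 0.071 = 0.091.
P(Weather=rainy | Traffic ∈ {moderate, standstill}) = 0.091/0.406 = 0.224.

0.224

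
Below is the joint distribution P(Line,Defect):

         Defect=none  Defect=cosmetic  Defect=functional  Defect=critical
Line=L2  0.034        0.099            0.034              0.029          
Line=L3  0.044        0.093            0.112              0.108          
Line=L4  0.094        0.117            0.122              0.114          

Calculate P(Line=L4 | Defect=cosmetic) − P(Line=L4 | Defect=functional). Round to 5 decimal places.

P(Defect=cosmetic) = 0.099 + 0.093 + 0.117 = 0.309; P(Line=L4 | Defect=cosmetic) = 0.117/0.309 = 0.378641.
P(Defect=functional) = 0.034 + 0.112 + 0.122 = 0.268; P(Line=L4 | Defect=functional) = 0.122/0.268 = 0.455224.
Difference = -0.07658.

-0.07658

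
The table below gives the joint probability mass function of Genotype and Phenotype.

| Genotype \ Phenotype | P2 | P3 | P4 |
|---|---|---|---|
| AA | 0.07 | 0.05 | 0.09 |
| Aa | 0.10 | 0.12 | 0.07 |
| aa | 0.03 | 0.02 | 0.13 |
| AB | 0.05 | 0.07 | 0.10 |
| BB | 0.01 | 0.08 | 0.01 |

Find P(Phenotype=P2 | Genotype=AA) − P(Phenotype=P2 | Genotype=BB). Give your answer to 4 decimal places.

P(Genotype=AA) = 0.07 + 0.05 + 0.09 = 0.21; P(Phenotype=P2 | Genotype=AA) = 0.07/0.21 = 0.33333.
P(Genotype=BB) = 0.01 + 0.08 + 0.01 = 0.10; P(Phenotype=P2 | Genotype=BB) = 0.01/0.10 = 0.10000.
Difference = 0.2333.

0.2333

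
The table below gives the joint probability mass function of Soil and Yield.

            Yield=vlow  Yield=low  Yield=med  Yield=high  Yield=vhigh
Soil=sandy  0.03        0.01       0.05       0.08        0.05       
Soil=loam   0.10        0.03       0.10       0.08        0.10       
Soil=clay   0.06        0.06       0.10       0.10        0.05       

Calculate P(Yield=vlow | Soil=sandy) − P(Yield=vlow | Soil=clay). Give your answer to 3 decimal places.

-0.026

P(Soil=sandy) = 0.03 + 0.01 + 0.05 + 0.08 + 0.05 = 0.22; P(Yield=vlow | Soil=sandy) = 0.03/0.22 = 0.1364.
P(Soil=clay) = 0.06 + 0.06 + 0.10 + 0.10 + 0.05 = 0.37; P(Yield=vlow | Soil=clay) = 0.06/0.37 = 0.1622.
Difference = -0.026.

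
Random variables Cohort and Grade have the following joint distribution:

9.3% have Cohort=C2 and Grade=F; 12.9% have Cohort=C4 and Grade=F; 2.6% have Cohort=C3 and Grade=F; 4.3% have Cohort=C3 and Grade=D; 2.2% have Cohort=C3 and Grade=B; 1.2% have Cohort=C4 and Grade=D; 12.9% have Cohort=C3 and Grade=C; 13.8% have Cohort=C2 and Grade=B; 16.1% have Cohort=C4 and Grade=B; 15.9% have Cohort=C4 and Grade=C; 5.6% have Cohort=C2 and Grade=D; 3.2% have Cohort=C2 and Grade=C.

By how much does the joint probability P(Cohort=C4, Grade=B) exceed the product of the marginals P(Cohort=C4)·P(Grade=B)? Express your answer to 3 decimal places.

P(Cohort=C4) = 0.161 + 0.159 + 0.012 + 0.129 = 0.461.
P(Grade=B) = 0.138 + 0.022 + 0.161 = 0.321.
P(Cohort=C4, Grade=B) − P(Cohort=C4)P(Grade=B) = 0.161 − 0.461×0.321 = 0.013.

0.013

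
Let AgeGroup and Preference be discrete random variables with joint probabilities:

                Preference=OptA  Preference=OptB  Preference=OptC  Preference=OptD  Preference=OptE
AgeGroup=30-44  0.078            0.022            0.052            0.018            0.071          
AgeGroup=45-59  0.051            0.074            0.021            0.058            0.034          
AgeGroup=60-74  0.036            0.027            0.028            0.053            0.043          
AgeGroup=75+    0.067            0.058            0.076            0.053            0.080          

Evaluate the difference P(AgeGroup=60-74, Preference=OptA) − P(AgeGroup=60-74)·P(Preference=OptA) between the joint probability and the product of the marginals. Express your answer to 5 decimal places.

P(AgeGroup=60-74) = 0.036 + 0.027 + 0.028 + 0.053 + 0.043 = 0.187.
P(Preference=OptA) = 0.078 + 0.051 + 0.036 + 0.067 = 0.232.
P(AgeGroup=60-74, Preference=OptA) − P(AgeGroup=60-74)P(Preference=OptA) = 0.036 − 0.187×0.232 = -0.00738.

-0.00738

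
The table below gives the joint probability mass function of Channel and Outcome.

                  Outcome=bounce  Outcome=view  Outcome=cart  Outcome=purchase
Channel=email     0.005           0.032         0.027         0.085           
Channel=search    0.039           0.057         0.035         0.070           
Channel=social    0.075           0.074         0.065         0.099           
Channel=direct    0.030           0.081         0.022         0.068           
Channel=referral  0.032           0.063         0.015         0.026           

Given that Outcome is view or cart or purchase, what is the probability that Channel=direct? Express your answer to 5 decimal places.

P(Outcome=view) = 0.032 + 0.057 + 0.074 + 0.081 + 0.063 = 0.307.
P(Outcome=cart) = 0.027 + 0.035 + 0.065 + 0.022 + 0.015 = 0.164.
P(Outcome=purchase) = 0.085 + 0.070 + 0.099 + 0.068 + 0.026 = 0.348.
P(Outcome ∈ {view, cart, purchase}) = 0.307 + 0.164 + 0.348 = 0.819; P(Channel=direct, Outcome ∈ {view, cart, purchase}) = 0.081 + 0.022 + 0.068 = 0.171.
P(Channel=direct | Outcome ∈ {view, cart, purchase}) = 0.171/0.819 = 0.20879.

0.20879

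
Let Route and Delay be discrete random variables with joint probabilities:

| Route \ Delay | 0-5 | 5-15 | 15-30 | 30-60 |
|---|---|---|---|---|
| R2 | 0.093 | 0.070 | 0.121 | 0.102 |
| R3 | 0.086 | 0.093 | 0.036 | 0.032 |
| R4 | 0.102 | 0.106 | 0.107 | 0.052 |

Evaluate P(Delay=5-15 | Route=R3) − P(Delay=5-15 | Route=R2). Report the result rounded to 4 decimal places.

0.1952

P(Route=R3) = 0.086 + 0.093 + 0.036 + 0.032 = 0.247; P(Delay=5-15 | Route=R3) = 0.093/0.247 = 0.37652.
P(Route=R2) = 0.093 + 0.070 + 0.121 + 0.102 = 0.386; P(Delay=5-15 | Route=R2) = 0.070/0.386 = 0.18135.
Difference = 0.1952.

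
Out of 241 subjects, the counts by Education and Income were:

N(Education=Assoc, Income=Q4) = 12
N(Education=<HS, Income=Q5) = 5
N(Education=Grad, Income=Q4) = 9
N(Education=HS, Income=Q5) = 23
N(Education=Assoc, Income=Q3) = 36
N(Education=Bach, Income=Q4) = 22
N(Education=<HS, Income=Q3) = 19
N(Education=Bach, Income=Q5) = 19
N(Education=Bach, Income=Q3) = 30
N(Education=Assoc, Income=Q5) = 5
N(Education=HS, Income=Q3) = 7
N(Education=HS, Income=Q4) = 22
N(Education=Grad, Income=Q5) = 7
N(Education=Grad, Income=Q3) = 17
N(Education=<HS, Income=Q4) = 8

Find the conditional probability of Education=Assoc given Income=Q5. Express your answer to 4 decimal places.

Total with Income=Q5: 5 + 23 + 5 + 19 + 7 = 59.
P(Education=Assoc | Income=Q5) = 5/59 = 0.0847.

0.0847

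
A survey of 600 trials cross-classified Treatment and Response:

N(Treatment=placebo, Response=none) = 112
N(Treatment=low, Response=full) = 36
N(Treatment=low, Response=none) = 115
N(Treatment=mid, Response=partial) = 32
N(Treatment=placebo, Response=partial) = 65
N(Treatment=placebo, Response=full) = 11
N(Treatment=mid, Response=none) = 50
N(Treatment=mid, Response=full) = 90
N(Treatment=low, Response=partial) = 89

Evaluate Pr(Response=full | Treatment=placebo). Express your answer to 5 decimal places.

0.05851

Total with Treatment=placebo: 112 + 65 + 11 = 188.
P(Response=full | Treatment=placebo) = 11/188 = 0.05851.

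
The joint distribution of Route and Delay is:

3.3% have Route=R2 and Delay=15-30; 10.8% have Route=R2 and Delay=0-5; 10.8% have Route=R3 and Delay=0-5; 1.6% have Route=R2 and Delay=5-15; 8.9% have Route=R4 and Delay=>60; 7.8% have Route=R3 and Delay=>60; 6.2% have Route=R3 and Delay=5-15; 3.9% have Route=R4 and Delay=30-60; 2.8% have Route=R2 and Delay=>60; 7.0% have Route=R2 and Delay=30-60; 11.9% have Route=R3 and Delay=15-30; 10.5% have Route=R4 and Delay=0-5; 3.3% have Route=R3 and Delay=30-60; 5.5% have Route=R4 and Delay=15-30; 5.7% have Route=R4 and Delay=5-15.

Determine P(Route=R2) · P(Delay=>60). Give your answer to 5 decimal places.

P(Route=R2) = 0.108 + 0.016 + 0.033 + 0.070 + 0.028 = 0.255.
P(Delay=>60) = 0.028 + 0.078 + 0.089 = 0.195.
Product: 0.255 × 0.195 = 0.04973.

0.04973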